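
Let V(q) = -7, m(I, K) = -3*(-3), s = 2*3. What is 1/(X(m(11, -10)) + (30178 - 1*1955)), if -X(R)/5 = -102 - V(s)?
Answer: 1/28698 ≈ 3.4846e-5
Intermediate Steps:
s = 6
m(I, K) = 9
X(R) = 475 (X(R) = -5*(-102 - 1*(-7)) = -5*(-102 + 7) = -5*(-95) = 475)
1/(X(m(11, -10)) + (30178 - 1*1955)) = 1/(475 + (30178 - 1*1955)) = 1/(475 + (30178 - 1955)) = 1/(475 + 28223) = 1/28698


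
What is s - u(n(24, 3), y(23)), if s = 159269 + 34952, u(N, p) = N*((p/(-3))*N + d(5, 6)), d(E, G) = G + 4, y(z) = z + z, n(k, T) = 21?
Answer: 200773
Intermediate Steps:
y(z) = 2*z
d(E, G) = 4 + G
u(N, p) = N*(10 - N*p/3) (u(N, p) = N*((p/(-3))*N + (4 + 6)) = N*((p*(-⅓))*N + 10) = N*((-p/3)*N + 10) = N*(-N*p/3 + 10) = N*(10 - N*p/3))
s = 194221
s - u(n(24, 3), y(23)) = 194221 - 21*(30 - 1*21*2*23)/3 = 194221 - 21*(30 - 1*21*46)/3 = 194221 - 21*(30 - 966)/3 = 194221 - 21*(-936)/3 = 194221 - 1*(-6552) = 194221 + 6552 = 200773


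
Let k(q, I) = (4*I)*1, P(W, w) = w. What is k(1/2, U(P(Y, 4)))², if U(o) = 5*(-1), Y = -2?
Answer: 400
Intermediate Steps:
U(o) = -5
k(q, I) = 4*I
k(1/2, U(P(Y, 4)))² = (4*(-5))² = (-20)² = 400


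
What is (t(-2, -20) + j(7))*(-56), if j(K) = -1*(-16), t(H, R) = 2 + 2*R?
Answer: 1232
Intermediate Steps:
j(K) = 16
(t(-2, -20) + j(7))*(-56) = ((2 + 2*(-20)) + 16)*(-56) = ((2 - 40) + 16)*(-56) = (-38 + 16)*(-56) = -22*(-56) = 1232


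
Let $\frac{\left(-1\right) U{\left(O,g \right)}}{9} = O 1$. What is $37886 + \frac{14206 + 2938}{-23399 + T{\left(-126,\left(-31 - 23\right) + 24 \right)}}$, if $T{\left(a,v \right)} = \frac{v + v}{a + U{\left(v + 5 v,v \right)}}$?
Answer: $\frac{220733243990}{5826361} \approx 37885.0$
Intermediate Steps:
$U{\left(O,g \right)} = - 9 O$ ($U{\left(O,g \right)} = - 9 O 1 = - 9 O$)
$T{\left(a,v \right)} = \frac{2 v}{a - 54 v}$ ($T{\left(a,v \right)} = \frac{v + v}{a - 9 \left(v + 5 v\right)} = \frac{2 v}{a - 9 \cdot 6 v} = \frac{2 v}{a - 54 v}$)
$37886 + \frac{14206 + 2938}{-23399 + T{\left(-126,\left(-31 - 23\right) + 24 \right)}} = 37886 + \frac{14206 + 2938}{-23399 + \frac{2 \left(\left(-31 - 23\right) + 24\right)}{-126 - 54 \left(\left(-31 - 23\right) + 24\right)}} = 37886 + \frac{17144}{-23399 + \frac{2 \left(-54 + 24\right)}{-126 - 54 \left(-54 + 24\right)}} = 37886 + \frac{17144}{-23399 + 2 \left(-30\right) \frac{1}{-126 - -1620}} = 37886 + \frac{17144}{-23399 + 2 \left(-30\right) \frac{1}{-126 + 1620}} = 37886 + \frac{17144}{-23399 + 2 \left(-30\right) \frac{1}{1494}} = 37886 + \frac{17144}{-23399 - \frac{10}{249}} = 37886 + \frac{17144}{- \frac{5826361}{249}} = 37886 + 17144 \left(- \frac{249}{5826361}\right) = 37886 - \frac{4268856}{5826361} = \frac{220733243990}{5826361}$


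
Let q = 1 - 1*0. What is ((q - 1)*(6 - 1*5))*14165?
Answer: 0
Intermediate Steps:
q = 1 (q = 1 + 0 = 1)
((q - 1)*(6 - 1*5))*14165 = ((1 - 1)*(6 - 1*5))*14165 = (0*(6 - 5))*14165 = (0*1)*14165 = 0*14165 = 0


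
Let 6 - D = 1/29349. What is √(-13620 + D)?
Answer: I*√1302956312907/9783 ≈ 116.68*I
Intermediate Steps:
D = 176093/29349 (D = 6 - 1/29349 = 176093/29349 ≈ 6.0000)
√(-13620 + D) = √(-13620 + 176093/29349) = √(-399557287/29349) = I*√1302956312907/9783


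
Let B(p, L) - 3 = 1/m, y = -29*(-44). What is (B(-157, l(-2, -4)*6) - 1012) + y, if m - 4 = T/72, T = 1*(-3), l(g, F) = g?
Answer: 25389/95 ≈ 267.25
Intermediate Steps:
T = -3
y = 1276
m = 95/24 (m = 4 - 3/72 = 4 - 3*1/72 = 4 - 1/24 = 95/24 ≈ 3.9583)
B(p, L) = 309/95 (B(p, L) = 3 + 1/(95/24) = 3 + 24/95 = 309/95)
(B(-157, l(-2, -4)*6) - 1012) + y = (309/95 - 1012) + 1276 = -95831/95 + 1276 = 25389/95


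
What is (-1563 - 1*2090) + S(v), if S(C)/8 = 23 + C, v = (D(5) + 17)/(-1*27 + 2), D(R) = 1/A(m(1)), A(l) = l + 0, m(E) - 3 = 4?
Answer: -121607/35 ≈ -3474.5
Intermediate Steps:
m(E) = 7 (m(E) = 3 + 4 = 7)
A(l) = l
D(R) = ⅐ (D(R) = 1/7 = ⅐)
v = -24/35 (v = (⅐ + 17)/(-1*27 + 2) = 120/(7*(-27 + 2)) = (120/7)/(-25) = (120/7)*(-1/25) = -24/35 ≈ -0.68571)
S(C) = 184 + 8*C (S(C) = 8*(23 + C) = 184 + 8*C)
(-1563 - 1*2090) + S(v) = (-1563 - 1*2090) + (184 + 8*(-24/35)) = (-1563 - 2090) + (184 - 192/35) = -3653 + 6248/35 = -121607/35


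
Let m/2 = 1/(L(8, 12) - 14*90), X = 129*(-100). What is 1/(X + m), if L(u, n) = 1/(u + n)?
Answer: -25199/325067140 ≈ -7.7519e-5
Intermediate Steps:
L(u, n) = 1/(n + u)
X = -12900
m = -40/25199 (m = 2/(1/(12 + 8) - 14*90) = 2/(1/20 - 1260) = 2/(-25199/20) = 2*(-20/25199) = -40/25199 ≈ -0.0015874)
1/(X + m) = 1/(-12900 - 40/25199) = 1/(-325067140/25199) = -25199/325067140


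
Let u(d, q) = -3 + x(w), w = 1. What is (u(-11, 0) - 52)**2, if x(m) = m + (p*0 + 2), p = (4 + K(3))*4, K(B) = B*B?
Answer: 2704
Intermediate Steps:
K(B) = B**2
p = 52 (p = (4 + 3**2)*4 = (4 + 9)*4 = 13*4 = 52)
x(m) = 2 + m (x(m) = m + (52*0 + 2) = m + (0 + 2) = m + 2 = 2 + m)
u(d, q) = 0 (u(d, q) = -3 + (2 + 1) = -3 + 3 = 0)
(u(-11, 0) - 52)**2 = (0 - 52)**2 = (-52)**2 = 2704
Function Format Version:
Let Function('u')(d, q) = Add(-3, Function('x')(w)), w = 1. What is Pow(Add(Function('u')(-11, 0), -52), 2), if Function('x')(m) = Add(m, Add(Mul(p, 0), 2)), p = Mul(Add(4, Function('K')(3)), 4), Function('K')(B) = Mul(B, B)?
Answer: 2704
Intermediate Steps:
Function('K')(B) = Pow(B, 2)
p = 52 (p = Mul(Add(4, Pow(3, 2)), 4) = Mul(Add(4, 9), 4) = Mul(13, 4) = 52)
Function('x')(m) = Add(2, m) (Function('x')(m) = Add(m, Add(Mul(52, 0), 2)) = Add(m, Add(0, 2)) = Add(m, 2) = Add(2, m))
Function('u')(d, q) = 0 (Function('u')(d, q) = Add(-3, Add(2, 1)) = Add(-3, 3) = 0)
Pow(Add(Function('u')(-11, 0), -52), 2) = Pow(Add(0, -52), 2) = Pow(-52, 2) = 2704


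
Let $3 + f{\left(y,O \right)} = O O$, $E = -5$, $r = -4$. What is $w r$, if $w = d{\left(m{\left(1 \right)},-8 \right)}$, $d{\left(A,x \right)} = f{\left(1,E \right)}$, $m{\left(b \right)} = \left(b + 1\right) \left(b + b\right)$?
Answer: $-88$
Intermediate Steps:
$m{\left(b \right)} = 2 b \left(1 + b\right)$ ($m{\left(b \right)} = \left(1 + b\right) 2 b = 2 b \left(1 + b\right)$)
$f{\left(y,O \right)} = -3 + O^{2}$ ($f{\left(y,O \right)} = -3 + O O = -3 + O^{2}$)
$d{\left(A,x \right)} = 22$ ($d{\left(A,x \right)} = -3 + \left(-5\right)^{2} = -3 + 25 = 22$)
$w = 22$
$w r = 22 \left(-4\right) = -88$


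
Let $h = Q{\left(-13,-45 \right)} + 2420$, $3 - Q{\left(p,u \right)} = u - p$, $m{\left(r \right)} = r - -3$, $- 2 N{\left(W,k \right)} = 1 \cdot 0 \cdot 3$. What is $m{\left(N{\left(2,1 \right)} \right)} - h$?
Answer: $-2452$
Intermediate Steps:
$N{\left(W,k \right)} = 0$ ($N{\left(W,k \right)} = - \frac{1 \cdot 0 \cdot 3}{2} = - \frac{0 \cdot 3}{2} = \left(- \frac{1}{2}\right) 0 = 0$)
$m{\left(r \right)} = 3 + r$ ($m{\left(r \right)} = r + 3 = 3 + r$)
$Q{\left(p,u \right)} = 3 + p - u$ ($Q{\left(p,u \right)} = 3 - \left(u - p\right) = 3 + \left(p - u\right) = 3 + p - u$)
$h = 2455$ ($h = \left(3 - 13 - -45\right) + 2420 = \left(3 - 13 + 45\right) + 2420 = 35 + 2420 = 2455$)
$m{\left(N{\left(2,1 \right)} \right)} - h = \left(3 + 0\right) - 2455 = 3 - 2455 = -2452$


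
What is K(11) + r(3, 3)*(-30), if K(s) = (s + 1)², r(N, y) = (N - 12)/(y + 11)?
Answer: 1143/7 ≈ 163.29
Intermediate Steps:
r(N, y) = (-12 + N)/(11 + y)
K(s) = (1 + s)²
K(11) + r(3, 3)*(-30) = (1 + 11)² + ((-12 + 3)/(11 + 3))*(-30) = 12² + (-9/14)*(-30) = 144 + ((1/14)*(-9))*(-30) = 144 - 9/14*(-30) = 144 + 135/7 = 1143/7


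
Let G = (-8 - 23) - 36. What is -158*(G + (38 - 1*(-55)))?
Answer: -4108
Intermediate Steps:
G = -67 (G = -31 - 36 = -67)
-158*(G + (38 - 1*(-55))) = -158*(-67 + (38 - 1*(-55))) = -158*(-67 + (38 + 55)) = -158*(-67 + 93) = -158*26 = -1*4108 = -4108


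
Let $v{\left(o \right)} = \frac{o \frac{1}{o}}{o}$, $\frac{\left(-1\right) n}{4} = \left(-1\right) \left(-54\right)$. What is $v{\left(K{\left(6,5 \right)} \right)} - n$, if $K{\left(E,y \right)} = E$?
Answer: $\frac{1297}{6} \approx 216.17$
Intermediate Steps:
$n = -216$ ($n = - 4 \left(\left(-1\right) \left(-54\right)\right) = \left(-4\right) 54 = -216$)
$v{\left(o \right)} = \frac{1}{o}$ ($v{\left(o \right)} = 1 \frac{1}{o} = \frac{1}{o}$)
$v{\left(K{\left(6,5 \right)} \right)} - n = \frac{1}{6} - -216 = \frac{1}{6} + 216 = \frac{1297}{6}$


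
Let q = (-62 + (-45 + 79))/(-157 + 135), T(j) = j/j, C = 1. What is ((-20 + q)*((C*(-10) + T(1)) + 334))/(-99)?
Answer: 66950/1089 ≈ 61.478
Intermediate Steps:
T(j) = 1
q = 14/11 (q = (-62 + 34)/(-22) = -28*(-1/22) = 14/11 ≈ 1.2727)
((-20 + q)*((C*(-10) + T(1)) + 334))/(-99) = ((-20 + 14/11)*((1*(-10) + 1) + 334))/(-99) = -206*((-10 + 1) + 334)/11*(-1/99) = -206*(-9 + 334)/11*(-1/99) = -206/11*325*(-1/99) = -66950/11*(-1/99) = 66950/1089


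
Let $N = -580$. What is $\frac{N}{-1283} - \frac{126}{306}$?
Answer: $\frac{879}{21811} \approx 0.040301$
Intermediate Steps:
$\frac{N}{-1283} - \frac{126}{306} = - \frac{580}{-1283} - \frac{126}{306} = \left(-580\right) \left(- \frac{1}{1283}\right) - \frac{7}{17} = \frac{580}{1283} - \frac{7}{17} = \frac{879}{21811}$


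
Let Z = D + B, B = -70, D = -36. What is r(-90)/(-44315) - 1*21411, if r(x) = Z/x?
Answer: -42697280978/1994175 ≈ -21411.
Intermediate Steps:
Z = -106 (Z = -36 - 70 = -106)
r(x) = -106/x
r(-90)/(-44315) - 1*21411 = -106/(-90)/(-44315) - 1*21411 = -106*(-1/90)*(-1/44315) - 21411 = (53/45)*(-1/44315) - 21411 = -53/1994175 - 21411 = -42697280978/1994175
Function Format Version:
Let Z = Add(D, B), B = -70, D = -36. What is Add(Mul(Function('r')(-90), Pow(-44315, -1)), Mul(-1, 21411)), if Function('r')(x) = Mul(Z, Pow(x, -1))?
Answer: Rational(-42697280978, 1994175) ≈ -21411.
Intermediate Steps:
Z = -106 (Z = Add(-36, -70) = -106)
Function('r')(x) = Mul(-106, Pow(x, -1))
Add(Mul(Function('r')(-90), Pow(-44315, -1)), Mul(-1, 21411)) = Add(Mul(Mul(-106, Pow(-90, -1)), Pow(-44315, -1)), Mul(-1, 21411)) = Add(Mul(Mul(-106, Rational(-1, 90)), Rational(-1, 44315)), -21411) = Add(Mul(Rational(53, 45), Rational(-1, 44315)), -21411) = Add(Rational(-53, 1994175), -21411) = Rational(-42697280978, 1994175)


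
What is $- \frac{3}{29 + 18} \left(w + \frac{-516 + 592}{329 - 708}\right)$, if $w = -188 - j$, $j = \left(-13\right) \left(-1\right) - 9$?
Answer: $\frac{218532}{17813} \approx 12.268$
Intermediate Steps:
$j = 4$ ($j = 13 - 9 = 4$)
$w = -192$ ($w = -188 - 4 = -192$)
$- \frac{3}{29 + 18} \left(w + \frac{-516 + 592}{329 - 708}\right) = - \frac{3}{29 + 18} \left(-192 + \frac{-516 + 592}{329 - 708}\right) = - \frac{3}{47} \left(-192 + \frac{76}{-379}\right) = \left(-3\right) \frac{1}{47} \left(-192 + 76 \left(- \frac{1}{379}\right)\right) = - \frac{3 \left(-192 - \frac{76}{379}\right)}{47} = \left(- \frac{3}{47}\right) \left(- \frac{72844}{379}\right) = \frac{218532}{17813}$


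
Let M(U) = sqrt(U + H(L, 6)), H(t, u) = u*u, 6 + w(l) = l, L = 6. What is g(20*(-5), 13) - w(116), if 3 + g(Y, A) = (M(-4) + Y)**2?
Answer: 9919 - 800*sqrt(2) ≈ 8787.6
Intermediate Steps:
w(l) = -6 + l
H(t, u) = u**2
M(U) = sqrt(36 + U) (M(U) = sqrt(U + 6**2) = sqrt(U + 36) = sqrt(36 + U))
g(Y, A) = -3 + (Y + 4*sqrt(2))**2 (g(Y, A) = -3 + (sqrt(36 - 4) + Y)**2 = -3 + (sqrt(32) + Y)**2 = -3 + (4*sqrt(2) + Y)**2 = -3 + (Y + 4*sqrt(2))**2)
g(20*(-5), 13) - w(116) = (-3 + (20*(-5) + 4*sqrt(2))**2) - (-6 + 116) = (-3 + (-100 + 4*sqrt(2))**2) - 1*110 = (-3 + (-100 + 4*sqrt(2))**2) - 110 = -113 + (-100 + 4*sqrt(2))**2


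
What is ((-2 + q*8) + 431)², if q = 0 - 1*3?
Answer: 164025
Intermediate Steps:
q = -3 (q = 0 - 3 = -3)
((-2 + q*8) + 431)² = ((-2 - 3*8) + 431)² = ((-2 - 24) + 431)² = (-26 + 431)² = 405² = 164025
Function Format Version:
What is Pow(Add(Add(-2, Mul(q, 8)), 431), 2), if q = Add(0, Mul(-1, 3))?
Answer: 164025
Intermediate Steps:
q = -3 (q = Add(0, -3) = -3)
Pow(Add(Add(-2, Mul(q, 8)), 431), 2) = Pow(Add(Add(-2, Mul(-3, 8)), 431), 2) = Pow(Add(Add(-2, -24), 431), 2) = Pow(Add(-26, 431), 2) = Pow(405, 2) = 164025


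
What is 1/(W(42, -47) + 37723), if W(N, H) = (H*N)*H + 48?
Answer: 1/130549 ≈ 7.6600e-6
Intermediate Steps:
W(N, H) = 48 + N*H² (W(N, H) = N*H² + 48 = 48 + N*H²)
1/(W(42, -47) + 37723) = 1/((48 + 42*(-47)²) + 37723) = 1/((48 + 42*2209) + 37723) = 1/((48 + 92778) + 37723) = 1/(92826 + 37723) = 1/130549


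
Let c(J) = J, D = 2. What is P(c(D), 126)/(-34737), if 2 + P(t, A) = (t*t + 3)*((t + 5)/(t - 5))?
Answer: 55/104211 ≈ 0.00052777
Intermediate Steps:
P(t, A) = -2 + (3 + t²)*(5 + t)/(-5 + t) (P(t, A) = -2 + (t*t + 3)*((t + 5)/(t - 5)) = -2 + (t² + 3)*((5 + t)/(-5 + t)) = -2 + (3 + t²)*((5 + t)/(-5 + t)) = -2 + (3 + t²)*(5 + t)/(-5 + t))
P(c(D), 126)/(-34737) = ((25 + 2 + 2³ + 5*2²)/(-5 + 2))/(-34737) = ((25 + 2 + 8 + 5*4)/(-3))*(-1/34737) = -(25 + 2 + 8 + 20)/3*(-1/34737) = -⅓*55*(-1/34737) = -55/3*(-1/34737) = 55/104211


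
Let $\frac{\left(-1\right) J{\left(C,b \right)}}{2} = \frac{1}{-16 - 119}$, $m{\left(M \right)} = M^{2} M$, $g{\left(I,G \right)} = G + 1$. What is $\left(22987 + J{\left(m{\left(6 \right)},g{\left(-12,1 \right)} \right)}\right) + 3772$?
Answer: $\frac{3612467}{135} \approx 26759.0$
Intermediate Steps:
$g{\left(I,G \right)} = 1 + G$
$m{\left(M \right)} = M^{3}$
$J{\left(C,b \right)} = \frac{2}{135}$ ($J{\left(C,b \right)} = - \frac{2}{-16 - 119} = - \frac{2}{-135} = \left(-2\right) \left(- \frac{1}{135}\right) = \frac{2}{135}$)
$\left(22987 + J{\left(m{\left(6 \right)},g{\left(-12,1 \right)} \right)}\right) + 3772 = \left(22987 + \frac{2}{135}\right) + 3772 = \frac{3103247}{135} + 3772 = \frac{3612467}{135}$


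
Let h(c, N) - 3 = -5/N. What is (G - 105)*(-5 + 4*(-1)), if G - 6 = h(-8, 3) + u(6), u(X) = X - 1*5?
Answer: 870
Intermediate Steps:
h(c, N) = 3 - 5/N
u(X) = -5 + X (u(X) = X - 5 = -5 + X)
G = 25/3 (G = 6 + ((3 - 5/3) + (-5 + 6)) = 6 + ((3 - 5*⅓) + 1) = 6 + ((3 - 5/3) + 1) = 6 + (4/3 + 1) = 6 + 7/3 = 25/3 ≈ 8.3333)
(G - 105)*(-5 + 4*(-1)) = (25/3 - 105)*(-5 + 4*(-1)) = -290*(-5 - 4)/3 = -290/3*(-9) = 870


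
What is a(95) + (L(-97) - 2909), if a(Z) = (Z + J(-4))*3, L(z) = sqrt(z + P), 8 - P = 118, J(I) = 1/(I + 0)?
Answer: -10499/4 + 3*I*sqrt(23) ≈ -2624.8 + 14.387*I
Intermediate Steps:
J(I) = 1/I
P = -110 (P = 8 - 1*118 = 8 - 118 = -110)
L(z) = sqrt(-110 + z) (L(z) = sqrt(z - 110) = sqrt(-110 + z))
a(Z) = -3/4 + 3*Z (a(Z) = (Z + 1/(-4))*3 = (Z - 1/4)*3 = (-1/4 + Z)*3 = -3/4 + 3*Z)
a(95) + (L(-97) - 2909) = (-3/4 + 3*95) + (sqrt(-110 - 97) - 2909) = (-3/4 + 285) + (sqrt(-207) - 2909) = 1137/4 + (3*I*sqrt(23) - 2909) = 1137/4 + (-2909 + 3*I*sqrt(23)) = -10499/4 + 3*I*sqrt(23)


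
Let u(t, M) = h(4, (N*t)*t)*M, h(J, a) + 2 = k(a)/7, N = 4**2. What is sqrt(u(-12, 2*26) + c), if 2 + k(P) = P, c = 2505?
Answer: sqrt(955577)/7 ≈ 139.65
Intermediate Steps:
k(P) = -2 + P
N = 16
h(J, a) = -16/7 + a/7 (h(J, a) = -2 + (-2 + a)/7 = -2 + (-2 + a)*(1/7) = -2 + (-2/7 + a/7) = -16/7 + a/7)
u(t, M) = M*(-16/7 + 16*t**2/7) (u(t, M) = (-16/7 + ((16*t)*t)/7)*M = (-16/7 + (16*t**2)/7)*M = (-16/7 + 16*t**2/7)*M = M*(-16/7 + 16*t**2/7))
sqrt(u(-12, 2*26) + c) = sqrt(16*(2*26)*(-1 + (-12)**2)/7 + 2505) = sqrt((16/7)*52*(-1 + 144) + 2505) = sqrt((16/7)*52*143 + 2505) = sqrt(118976/7 + 2505) = sqrt(136511/7) = sqrt(955577)/7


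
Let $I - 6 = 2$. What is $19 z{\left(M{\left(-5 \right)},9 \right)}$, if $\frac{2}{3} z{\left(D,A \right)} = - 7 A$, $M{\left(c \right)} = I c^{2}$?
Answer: $- \frac{3591}{2} \approx -1795.5$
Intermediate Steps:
$I = 8$ ($I = 6 + 2 = 8$)
$M{\left(c \right)} = 8 c^{2}$
$z{\left(D,A \right)} = - \frac{21 A}{2}$ ($z{\left(D,A \right)} = \frac{3 \left(- 7 A\right)}{2} = - \frac{21 A}{2}$)
$19 z{\left(M{\left(-5 \right)},9 \right)} = 19 \left(\left(- \frac{21}{2}\right) 9\right) = 19 \left(- \frac{189}{2}\right) = - \frac{3591}{2}$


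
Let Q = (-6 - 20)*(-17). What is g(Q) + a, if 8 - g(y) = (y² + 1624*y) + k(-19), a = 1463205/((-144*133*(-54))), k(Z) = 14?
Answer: -314804843273/344736 ≈ -9.1318e+5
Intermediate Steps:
a = 487735/344736 (a = 1463205/((-19152*(-54))) = 1463205/1034208 = 1463205*(1/1034208) = 487735/344736 ≈ 1.4148)
Q = 442 (Q = -26*(-17) = 442)
g(y) = -6 - y² - 1624*y (g(y) = 8 - ((y² + 1624*y) + 14) = 8 - (14 + y² + 1624*y) = 8 + (-14 - y² - 1624*y) = -6 - y² - 1624*y)
g(Q) + a = (-6 - 1*442² - 1624*442) + 487735/344736 = (-6 - 1*195364 - 717808) + 487735/344736 = (-6 - 195364 - 717808) + 487735/344736 = -913178 + 487735/344736 = -314804843273/344736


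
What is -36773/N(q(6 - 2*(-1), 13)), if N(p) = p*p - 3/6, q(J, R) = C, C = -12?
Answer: -73546/287 ≈ -256.26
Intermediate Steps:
q(J, R) = -12
N(p) = -½ + p² (N(p) = p² - 3*⅙ = p² - ½ = -½ + p²)
-36773/N(q(6 - 2*(-1), 13)) = -36773/(-½ + (-12)²) = -36773/(-½ + 144) = -36773/287/2 = -36773*2/287 = -73546/287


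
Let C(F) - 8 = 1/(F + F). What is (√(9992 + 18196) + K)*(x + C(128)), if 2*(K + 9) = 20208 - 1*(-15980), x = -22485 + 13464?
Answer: -41728008795/256 - 20765943*√87/128 ≈ -1.6451e+8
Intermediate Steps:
x = -9021
K = 18085 (K = -9 + (20208 - 1*(-15980))/2 = -9 + (20208 + 15980)/2 = -9 + (½)*36188 = -9 + 18094 = 18085)
C(F) = 8 + 1/(2*F) (C(F) = 8 + 1/(F + F) = 8 + 1/(2*F))
(√(9992 + 18196) + K)*(x + C(128)) = (√(9992 + 18196) + 18085)*(-9021 + (8 + (½)/128)) = (√28188 + 18085)*(-9021 + (8 + (½)*(1/128))) = (18*√87 + 18085)*(-9021 + (8 + 1/256)) = (18085 + 18*√87)*(-9021 + 2049/256) = (18085 + 18*√87)*(-2307327/256) = -41728008795/256 - 20765943*√87/128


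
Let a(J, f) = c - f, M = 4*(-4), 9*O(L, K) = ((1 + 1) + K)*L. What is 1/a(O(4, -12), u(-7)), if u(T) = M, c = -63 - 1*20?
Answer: -1/67 ≈ -0.014925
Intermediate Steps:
c = -83 (c = -63 - 20 = -83)
O(L, K) = L*(2 + K)/9 (O(L, K) = (((1 + 1) + K)*L)/9 = ((2 + K)*L)/9 = (L*(2 + K))/9 = L*(2 + K)/9)
M = -16
u(T) = -16
a(J, f) = -83 - f
1/a(O(4, -12), u(-7)) = 1/(-83 - 1*(-16)) = 1/(-83 + 16) = 1/(-67) = -1/67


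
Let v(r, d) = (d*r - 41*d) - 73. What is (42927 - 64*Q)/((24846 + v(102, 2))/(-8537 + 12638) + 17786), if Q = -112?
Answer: 4777665/1696867 ≈ 2.8156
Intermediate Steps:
v(r, d) = -73 - 41*d + d*r (v(r, d) = (-41*d + d*r) - 73 = -73 - 41*d + d*r)
(42927 - 64*Q)/((24846 + v(102, 2))/(-8537 + 12638) + 17786) = (42927 - 64*(-112))/((24846 + (-73 - 41*2 + 2*102))/(-8537 + 12638) + 17786) = (42927 + 7168)/((24846 + (-73 - 82 + 204))/4101 + 17786) = 50095/((24846 + 49)*(1/4101) + 17786) = 50095/(24895*(1/4101) + 17786) = 50095/(24895/4101 + 17786) = 50095/(72965281/4101) = 50095*(4101/72965281) = 4777665/1696867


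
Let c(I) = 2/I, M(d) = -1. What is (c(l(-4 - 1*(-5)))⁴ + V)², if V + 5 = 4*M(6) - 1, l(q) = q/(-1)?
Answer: 36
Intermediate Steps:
l(q) = -q (l(q) = q*(-1) = -q)
V = -10 (V = -5 + (4*(-1) - 1) = -5 + (-4 - 1) = -5 - 5 = -10)
(c(l(-4 - 1*(-5)))⁴ + V)² = ((2/((-(-4 - 1*(-5)))))⁴ - 10)² = ((2/((-(-4 + 5))))⁴ - 10)² = ((2/((-1*1)))⁴ - 10)² = ((2/(-1))⁴ - 10)² = ((2*(-1))⁴ - 10)² = ((-2)⁴ - 10)² = (16 - 10)² = 6² = 36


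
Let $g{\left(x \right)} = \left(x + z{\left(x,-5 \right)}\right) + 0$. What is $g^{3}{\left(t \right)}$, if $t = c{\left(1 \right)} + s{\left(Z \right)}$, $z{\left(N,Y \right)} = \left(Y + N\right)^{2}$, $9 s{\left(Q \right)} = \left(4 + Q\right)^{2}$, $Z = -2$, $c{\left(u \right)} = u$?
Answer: $\frac{1485446221}{531441} \approx 2795.1$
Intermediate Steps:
$s{\left(Q \right)} = \frac{\left(4 + Q\right)^{2}}{9}$
$z{\left(N,Y \right)} = \left(N + Y\right)^{2}$
$t = \frac{13}{9}$ ($t = 1 + \frac{\left(4 - 2\right)^{2}}{9} = 1 + \frac{2^{2}}{9} = 1 + \frac{1}{9} \cdot 4 = 1 + \frac{4}{9} = \frac{13}{9} \approx 1.4444$)
$g{\left(x \right)} = x + \left(-5 + x\right)^{2}$ ($g{\left(x \right)} = \left(x + \left(x - 5\right)^{2}\right) + 0 = \left(x + \left(-5 + x\right)^{2}\right) + 0 = x + \left(-5 + x\right)^{2}$)
$g^{3}{\left(t \right)} = \left(\frac{13}{9} + \left(-5 + \frac{13}{9}\right)^{2}\right)^{3} = \left(\frac{13}{9} + \left(- \frac{32}{9}\right)^{2}\right)^{3} = \left(\frac{13}{9} + \frac{1024}{81}\right)^{3} = \left(\frac{1141}{81}\right)^{3} = \frac{1485446221}{531441}$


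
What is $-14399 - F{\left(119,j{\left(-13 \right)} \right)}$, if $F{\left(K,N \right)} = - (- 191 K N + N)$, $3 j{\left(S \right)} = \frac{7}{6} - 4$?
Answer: $\frac{21199}{3} \approx 7066.3$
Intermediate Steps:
$j{\left(S \right)} = - \frac{17}{18}$ ($j{\left(S \right)} = \frac{\frac{7}{6} - 4}{3} = \frac{1}{3} \left(- \frac{17}{6}\right) = - \frac{17}{18}$)
$F{\left(K,N \right)} = - N + 191 K N$ ($F{\left(K,N \right)} = - (- 191 K N + N) = - (N - 191 K N) = - N + 191 K N$)
$-14399 - F{\left(119,j{\left(-13 \right)} \right)} = -14399 - - \frac{17 \left(-1 + 191 \cdot 119\right)}{18} = -14399 - - \frac{17 \left(-1 + 22729\right)}{18} = -14399 - \left(- \frac{17}{18}\right) 22728 = -14399 - - \frac{64396}{3} = -14399 + \frac{64396}{3} = \frac{21199}{3}$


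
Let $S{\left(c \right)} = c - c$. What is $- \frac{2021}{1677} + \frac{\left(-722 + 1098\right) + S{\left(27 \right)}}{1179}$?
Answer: $- \frac{13583}{15327} \approx -0.88621$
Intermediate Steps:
$S{\left(c \right)} = 0$
$- \frac{2021}{1677} + \frac{\left(-722 + 1098\right) + S{\left(27 \right)}}{1179} = - \frac{2021}{1677} + \frac{\left(-722 + 1098\right) + 0}{1179} = \left(-2021\right) \frac{1}{1677} + \left(376 + 0\right) \frac{1}{1179} = - \frac{47}{39} + 376 \cdot \frac{1}{1179} = - \frac{47}{39} + \frac{376}{1179} = - \frac{13583}{15327}$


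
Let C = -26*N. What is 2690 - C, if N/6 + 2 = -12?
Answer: 506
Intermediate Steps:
N = -84 (N = -12 + 6*(-12) = -12 - 72 = -84)
C = 2184 (C = -26*(-84) = 2184)
2690 - C = 2690 - 1*2184 = 2690 - 2184 = 506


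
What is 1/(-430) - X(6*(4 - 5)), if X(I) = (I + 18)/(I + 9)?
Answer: -1721/430 ≈ -4.0023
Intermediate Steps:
X(I) = (18 + I)/(9 + I)
1/(-430) - X(6*(4 - 5)) = 1/(-430) - (18 + 6*(4 - 5))/(9 + 6*(4 - 5)) = -1/430 - (18 + 6*(-1))/(9 + 6*(-1)) = -1/430 - (18 - 6)/(9 - 6) = -1/430 - 12/3 = -1/430 - 1*4 = -1/430 - 4 = -1721/430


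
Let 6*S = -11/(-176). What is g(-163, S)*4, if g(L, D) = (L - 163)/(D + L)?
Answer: 125184/15647 ≈ 8.0005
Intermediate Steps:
S = 1/96 (S = (-11/(-176))/6 = (-11*(-1/176))/6 = (1/6)*(1/16) = 1/96 ≈ 0.010417)
g(L, D) = (-163 + L)/(D + L)
g(-163, S)*4 = ((-163 - 163)/(1/96 - 163))*4 = (-326/(-15647/96))*4 = -96/15647*(-326)*4 = (31296/15647)*4 = 125184/15647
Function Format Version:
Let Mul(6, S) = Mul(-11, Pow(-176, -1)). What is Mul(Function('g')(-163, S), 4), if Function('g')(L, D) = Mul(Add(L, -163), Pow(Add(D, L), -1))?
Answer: Rational(125184, 15647) ≈ 8.0005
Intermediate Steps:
S = Rational(1, 96) (S = Mul(Rational(1, 6), Mul(-11, Pow(-176, -1))) = Mul(Rational(1, 6), Mul(-11, Rational(-1, 176))) = Mul(Rational(1, 6), Rational(1, 16)) = Rational(1, 96) ≈ 0.010417)
Function('g')(L, D) = Mul(Pow(Add(D, L), -1), Add(-163, L)) (Function('g')(L, D) = Mul(Add(-163, L), Pow(Add(D, L), -1)) = Mul(Pow(Add(D, L), -1), Add(-163, L)))
Mul(Function('g')(-163, S), 4) = Mul(Mul(Pow(Add(Rational(1, 96), -163), -1), Add(-163, -163)), 4) = Mul(Mul(Pow(Rational(-15647, 96), -1), -326), 4) = Mul(Mul(Rational(-96, 15647), -326), 4) = Mul(Rational(31296, 15647), 4) = Rational(125184, 15647)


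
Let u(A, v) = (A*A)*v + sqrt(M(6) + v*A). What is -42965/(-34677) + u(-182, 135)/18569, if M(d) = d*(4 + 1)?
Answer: 155864345065/643917213 + 2*I*sqrt(6135)/18569 ≈ 242.06 + 0.0084362*I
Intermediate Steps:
M(d) = 5*d (M(d) = d*5 = 5*d)
u(A, v) = sqrt(30 + A*v) + v*A**2 (u(A, v) = (A*A)*v + sqrt(5*6 + v*A) = A**2*v + sqrt(30 + A*v) = v*A**2 + sqrt(30 + A*v) = sqrt(30 + A*v) + v*A**2)
-42965/(-34677) + u(-182, 135)/18569 = -42965/(-34677) + (sqrt(30 - 182*135) + 135*(-182)**2)/18569 = -42965*(-1/34677) + (sqrt(30 - 24570) + 135*33124)*(1/18569) = 42965/34677 + (sqrt(-24540) + 4471740)*(1/18569) = 42965/34677 + (2*I*sqrt(6135) + 4471740)*(1/18569) = 42965/34677 + (4471740 + 2*I*sqrt(6135))*(1/18569) = 42965/34677 + (4471740/18569 + 2*I*sqrt(6135)/18569) = 155864345065/643917213 + 2*I*sqrt(6135)/18569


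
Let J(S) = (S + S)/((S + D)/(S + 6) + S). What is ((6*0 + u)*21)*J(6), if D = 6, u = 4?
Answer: 144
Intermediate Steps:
J(S) = 2*S/(1 + S) (J(S) = (S + S)/((S + 6)/(S + 6) + S) = (2*S)/((6 + S)/(6 + S) + S) = (2*S)/(1 + S) = 2*S/(1 + S))
((6*0 + u)*21)*J(6) = ((6*0 + 4)*21)*(2*6/(1 + 6)) = ((0 + 4)*21)*(2*6/7) = (4*21)*(2*6*(⅐)) = 84*(12/7) = 144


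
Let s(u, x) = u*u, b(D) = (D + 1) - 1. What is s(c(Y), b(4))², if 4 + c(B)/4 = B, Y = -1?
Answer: 160000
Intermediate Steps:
b(D) = D (b(D) = (1 + D) - 1 = D)
c(B) = -16 + 4*B
s(u, x) = u²
s(c(Y), b(4))² = ((-16 + 4*(-1))²)² = ((-16 - 4)²)² = ((-20)²)² = 400² = 160000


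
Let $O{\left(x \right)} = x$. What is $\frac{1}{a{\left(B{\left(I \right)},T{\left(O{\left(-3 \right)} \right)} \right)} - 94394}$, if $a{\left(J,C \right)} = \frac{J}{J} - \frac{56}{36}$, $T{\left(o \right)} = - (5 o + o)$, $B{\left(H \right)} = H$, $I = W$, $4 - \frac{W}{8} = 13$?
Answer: $- \frac{9}{849551} \approx -1.0594 \cdot 10^{-5}$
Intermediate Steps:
$W = -72$ ($W = 32 - 104 = -72$)
$I = -72$
$T{\left(o \right)} = - 6 o$
$a{\left(J,C \right)} = - \frac{5}{9}$ ($a{\left(J,C \right)} = 1 - \frac{14}{9} = - \frac{5}{9}$)
$\frac{1}{a{\left(B{\left(I \right)},T{\left(O{\left(-3 \right)} \right)} \right)} - 94394} = \frac{1}{- \frac{5}{9} - 94394} = \frac{1}{- \frac{849551}{9}} = - \frac{9}{849551}$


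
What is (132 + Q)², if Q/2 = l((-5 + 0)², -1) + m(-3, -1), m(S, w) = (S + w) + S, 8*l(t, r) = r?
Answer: 221841/16 ≈ 13865.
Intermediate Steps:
l(t, r) = r/8
m(S, w) = w + 2*S
Q = -57/4 (Q = 2*((⅛)*(-1) + (-1 + 2*(-3))) = 2*(-⅛ + (-1 - 6)) = 2*(-⅛ - 7) = 2*(-57/8) = -57/4 ≈ -14.250)
(132 + Q)² = (132 - 57/4)² = (471/4)² = 221841/16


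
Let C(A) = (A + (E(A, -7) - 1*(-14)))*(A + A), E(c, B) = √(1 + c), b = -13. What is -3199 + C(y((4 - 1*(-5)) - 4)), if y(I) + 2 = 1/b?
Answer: -549001/169 - 54*I*√182/169 ≈ -3248.5 - 4.3107*I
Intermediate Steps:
y(I) = -27/13 (y(I) = -2 + 1/(-13) = -2 - 1/13 = -27/13)
C(A) = 2*A*(14 + A + √(1 + A)) (C(A) = (A + (√(1 + A) - 1*(-14)))*(A + A) = (A + (√(1 + A) + 14))*(2*A) = (A + (14 + √(1 + A)))*(2*A) = (14 + A + √(1 + A))*(2*A) = 2*A*(14 + A + √(1 + A)))
-3199 + C(y((4 - 1*(-5)) - 4)) = -3199 + 2*(-27/13)*(14 - 27/13 + √(1 - 27/13)) = -3199 + 2*(-27/13)*(14 - 27/13 + √(-14/13)) = -3199 + 2*(-27/13)*(14 - 27/13 + I*√182/13) = -3199 + 2*(-27/13)*(155/13 + I*√182/13) = -3199 + (-8370/169 - 54*I*√182/169) = -549001/169 - 54*I*√182/169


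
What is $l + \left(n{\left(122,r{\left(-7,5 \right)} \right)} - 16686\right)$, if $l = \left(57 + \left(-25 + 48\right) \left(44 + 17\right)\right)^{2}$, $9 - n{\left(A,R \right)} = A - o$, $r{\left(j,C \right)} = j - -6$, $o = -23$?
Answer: $2114778$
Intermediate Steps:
$r{\left(j,C \right)} = 6 + j$ ($r{\left(j,C \right)} = j + 6 = 6 + j$)
$n{\left(A,R \right)} = -14 - A$ ($n{\left(A,R \right)} = 9 - \left(A - -23\right) = 9 - \left(A + 23\right) = 9 - \left(23 + A\right) = -14 - A$)
$l = 2131600$ ($l = \left(57 + 23 \cdot 61\right)^{2} = \left(57 + 1403\right)^{2} = 1460^{2} = 2131600$)
$l + \left(n{\left(122,r{\left(-7,5 \right)} \right)} - 16686\right) = 2131600 - 16822 = 2114778$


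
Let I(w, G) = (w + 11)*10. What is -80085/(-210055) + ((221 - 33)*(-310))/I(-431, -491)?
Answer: 62891812/4411155 ≈ 14.257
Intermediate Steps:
I(w, G) = 110 + 10*w (I(w, G) = (11 + w)*10 = 110 + 10*w)
-80085/(-210055) + ((221 - 33)*(-310))/I(-431, -491) = -80085/(-210055) + ((221 - 33)*(-310))/(110 + 10*(-431)) = -80085*(-1/210055) + (188*(-310))/(110 - 4310) = 16017/42011 - 58280/(-4200) = 16017/42011 - 58280*(-1/4200) = 16017/42011 + 1457/105 = 62891812/4411155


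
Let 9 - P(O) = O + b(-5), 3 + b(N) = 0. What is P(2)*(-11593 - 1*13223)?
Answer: -248160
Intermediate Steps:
b(N) = -3 (b(N) = -3 + 0 = -3)
P(O) = 12 - O (P(O) = 9 - (O - 3) = 9 - (-3 + O) = 9 + (3 - O) = 12 - O)
P(2)*(-11593 - 1*13223) = (12 - 1*2)*(-11593 - 1*13223) = (12 - 2)*(-11593 - 13223) = 10*(-24816) = -248160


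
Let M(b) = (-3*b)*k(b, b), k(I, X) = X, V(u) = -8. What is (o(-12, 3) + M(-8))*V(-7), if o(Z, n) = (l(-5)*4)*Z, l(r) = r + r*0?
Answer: -384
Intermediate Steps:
l(r) = r (l(r) = r + 0 = r)
o(Z, n) = -20*Z (o(Z, n) = (-5*4)*Z = -20*Z)
M(b) = -3*b**2 (M(b) = (-3*b)*b = -3*b**2)
(o(-12, 3) + M(-8))*V(-7) = (-20*(-12) - 3*(-8)**2)*(-8) = (240 - 3*64)*(-8) = (240 - 192)*(-8) = 48*(-8) = -384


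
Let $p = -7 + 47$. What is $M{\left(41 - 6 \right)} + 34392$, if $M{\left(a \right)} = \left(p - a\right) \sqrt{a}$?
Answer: $34392 + 5 \sqrt{35} \approx 34422.0$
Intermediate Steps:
$p = 40$
$M{\left(a \right)} = \sqrt{a} \left(40 - a\right)$ ($M{\left(a \right)} = \left(40 - a\right) \sqrt{a} = \sqrt{a} \left(40 - a\right)$)
$M{\left(41 - 6 \right)} + 34392 = \sqrt{41 - 6} \left(40 - \left(41 - 6\right)\right) + 34392 = \sqrt{35} \left(40 - 35\right) + 34392 = \sqrt{35} \cdot 5 + 34392 = 5 \sqrt{35} + 34392 = 34392 + 5 \sqrt{35}$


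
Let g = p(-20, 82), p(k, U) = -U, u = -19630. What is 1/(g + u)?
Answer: -1/19712 ≈ -5.0731e-5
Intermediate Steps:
g = -82 (g = -1*82 = -82)
1/(g + u) = 1/(-82 - 19630) = 1/(-19712) = -1/19712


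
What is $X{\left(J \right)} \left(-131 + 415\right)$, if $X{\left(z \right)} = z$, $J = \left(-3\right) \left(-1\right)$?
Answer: $852$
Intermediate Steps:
$J = 3$
$X{\left(J \right)} \left(-131 + 415\right) = 3 \left(-131 + 415\right) = 3 \cdot 284 = 852$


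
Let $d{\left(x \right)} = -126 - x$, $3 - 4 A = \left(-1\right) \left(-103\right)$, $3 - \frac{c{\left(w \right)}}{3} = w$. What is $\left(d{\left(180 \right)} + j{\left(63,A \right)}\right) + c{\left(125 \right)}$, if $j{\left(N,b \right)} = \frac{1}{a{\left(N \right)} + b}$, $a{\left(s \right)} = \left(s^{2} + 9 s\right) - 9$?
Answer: $- \frac{3025343}{4502} \approx -672.0$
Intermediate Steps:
$c{\left(w \right)} = 9 - 3 w$
$A = -25$ ($A = \frac{3}{4} - \frac{\left(-1\right) \left(-103\right)}{4} = \frac{3}{4} - \frac{103}{4} = -25$)
$a{\left(s \right)} = -9 + s^{2} + 9 s$
$j{\left(N,b \right)} = \frac{1}{-9 + b + N^{2} + 9 N}$ ($j{\left(N,b \right)} = \frac{1}{\left(-9 + N^{2} + 9 N\right) + b} = \frac{1}{-9 + b + N^{2} + 9 N}$)
$\left(d{\left(180 \right)} + j{\left(63,A \right)}\right) + c{\left(125 \right)} = \left(\left(-126 - 180\right) + \frac{1}{-9 - 25 + 63^{2} + 9 \cdot 63}\right) + \left(9 - 375\right) = \left(\left(-126 - 180\right) + \frac{1}{-9 - 25 + 3969 + 567}\right) + \left(9 - 375\right) = \left(-306 + \frac{1}{4502}\right) - 366 = - \frac{1377611}{4502} - 366 = - \frac{3025343}{4502}$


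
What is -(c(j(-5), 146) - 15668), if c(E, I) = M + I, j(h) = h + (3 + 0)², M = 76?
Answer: 15446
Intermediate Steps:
j(h) = 9 + h (j(h) = h + 3² = h + 9 = 9 + h)
c(E, I) = 76 + I
-(c(j(-5), 146) - 15668) = -((76 + 146) - 15668) = -(222 - 15668) = -1*(-15446) = 15446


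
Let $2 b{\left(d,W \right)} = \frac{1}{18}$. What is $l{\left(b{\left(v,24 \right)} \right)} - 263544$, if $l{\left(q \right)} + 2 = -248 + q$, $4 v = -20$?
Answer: $- \frac{9496583}{36} \approx -2.6379 \cdot 10^{5}$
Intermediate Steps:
$v = -5$ ($v = \frac{1}{4} \left(-20\right) = -5$)
$b{\left(d,W \right)} = \frac{1}{36}$ ($b{\left(d,W \right)} = \frac{1}{2 \cdot 18} = \frac{1}{2} \cdot \frac{1}{18} = \frac{1}{36}$)
$l{\left(q \right)} = -250 + q$ ($l{\left(q \right)} = -2 + \left(-248 + q\right) = -250 + q$)
$l{\left(b{\left(v,24 \right)} \right)} - 263544 = \left(-250 + \frac{1}{36}\right) - 263544 = - \frac{8999}{36} - 263544 = - \frac{9496583}{36}$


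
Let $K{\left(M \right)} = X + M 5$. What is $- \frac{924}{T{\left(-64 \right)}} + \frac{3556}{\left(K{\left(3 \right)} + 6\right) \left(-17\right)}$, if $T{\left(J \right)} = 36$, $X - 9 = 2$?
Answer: $- \frac{13139}{408} \approx -32.203$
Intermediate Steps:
$X = 11$ ($X = 9 + 2 = 11$)
$K{\left(M \right)} = 11 + 5 M$ ($K{\left(M \right)} = 11 + M 5 = 11 + 5 M$)
$- \frac{924}{T{\left(-64 \right)}} + \frac{3556}{\left(K{\left(3 \right)} + 6\right) \left(-17\right)} = - \frac{924}{36} + \frac{3556}{\left(\left(11 + 5 \cdot 3\right) + 6\right) \left(-17\right)} = \left(-924\right) \frac{1}{36} + \frac{3556}{\left(\left(11 + 15\right) + 6\right) \left(-17\right)} = - \frac{77}{3} + \frac{3556}{\left(26 + 6\right) \left(-17\right)} = - \frac{77}{3} + \frac{3556}{32 \left(-17\right)} = - \frac{77}{3} + \frac{3556}{-544} = - \frac{77}{3} + 3556 \left(- \frac{1}{544}\right) = - \frac{77}{3} - \frac{889}{136} = - \frac{13139}{408}$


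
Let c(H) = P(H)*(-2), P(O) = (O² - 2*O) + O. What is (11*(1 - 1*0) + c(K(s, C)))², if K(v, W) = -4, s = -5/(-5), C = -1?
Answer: 841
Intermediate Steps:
s = 1 (s = -5*(-⅕) = 1)
P(O) = O² - O
c(H) = -2*H*(-1 + H) (c(H) = (H*(-1 + H))*(-2) = -2*H*(-1 + H))
(11*(1 - 1*0) + c(K(s, C)))² = (11*(1 - 1*0) + 2*(-4)*(1 - 1*(-4)))² = (11*(1 + 0) + 2*(-4)*(1 + 4))² = (11*1 + 2*(-4)*5)² = (11 - 40)² = (-29)² = 841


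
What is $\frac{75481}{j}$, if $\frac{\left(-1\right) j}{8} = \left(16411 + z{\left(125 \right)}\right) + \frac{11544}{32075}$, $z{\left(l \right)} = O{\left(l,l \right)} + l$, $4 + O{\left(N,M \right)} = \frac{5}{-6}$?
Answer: $- \frac{7263159225}{12725969156} \approx -0.57073$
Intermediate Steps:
$O{\left(N,M \right)} = - \frac{29}{6}$ ($O{\left(N,M \right)} = -4 + \frac{5}{-6} = -4 + 5 \left(- \frac{1}{6}\right) = -4 - \frac{5}{6} = - \frac{29}{6}$)
$z{\left(l \right)} = - \frac{29}{6} + l$
$j = - \frac{12725969156}{96225}$ ($j = - 8 \left(\left(16411 + \left(- \frac{29}{6} + 125\right)\right) + \frac{11544}{32075}\right) = - 8 \left(\left(16411 + \frac{721}{6}\right) + 11544 \cdot \frac{1}{32075}\right) = - 8 \left(\frac{99187}{6} + \frac{11544}{32075}\right) = \left(-8\right) \frac{3181492289}{192450} = - \frac{12725969156}{96225} \approx -1.3225 \cdot 10^{5}$)
$\frac{75481}{j} = \frac{75481}{- \frac{12725969156}{96225}} = 75481 \left(- \frac{96225}{12725969156}\right) = - \frac{7263159225}{12725969156}$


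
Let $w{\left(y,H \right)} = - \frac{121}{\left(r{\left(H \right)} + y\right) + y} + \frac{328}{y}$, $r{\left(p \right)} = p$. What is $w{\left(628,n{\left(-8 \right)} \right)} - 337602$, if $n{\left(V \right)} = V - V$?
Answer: $- \frac{424027577}{1256} \approx -3.376 \cdot 10^{5}$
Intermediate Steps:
$n{\left(V \right)} = 0$
$w{\left(y,H \right)} = - \frac{121}{H + 2 y} + \frac{328}{y}$ ($w{\left(y,H \right)} = - \frac{121}{\left(H + y\right) + y} + \frac{328}{y} = - \frac{121}{H + 2 y} + \frac{328}{y}$)
$w{\left(628,n{\left(-8 \right)} \right)} - 337602 = \frac{328 \cdot 0 + 535 \cdot 628}{628 \left(0 + 2 \cdot 628\right)} - 337602 = \frac{0 + 335980}{628 \left(0 + 1256\right)} - 337602 = \frac{1}{628} \cdot \frac{1}{1256} \cdot 335980 - 337602 = \frac{535}{1256} - 337602 = - \frac{424027577}{1256}$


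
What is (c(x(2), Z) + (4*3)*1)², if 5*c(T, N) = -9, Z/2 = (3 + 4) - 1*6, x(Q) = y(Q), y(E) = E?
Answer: 2601/25 ≈ 104.04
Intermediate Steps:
x(Q) = Q
Z = 2 (Z = 2*((3 + 4) - 1*6) = 2*(7 - 6) = 2*1 = 2)
c(T, N) = -9/5 (c(T, N) = (⅕)*(-9) = -9/5)
(c(x(2), Z) + (4*3)*1)² = (-9/5 + (4*3)*1)² = (-9/5 + 12*1)² = (-9/5 + 12)² = (51/5)² = 2601/25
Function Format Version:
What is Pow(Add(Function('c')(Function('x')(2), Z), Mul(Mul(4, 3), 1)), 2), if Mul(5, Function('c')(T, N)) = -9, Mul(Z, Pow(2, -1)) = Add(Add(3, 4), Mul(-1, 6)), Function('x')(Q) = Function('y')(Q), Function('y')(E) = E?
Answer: Rational(2601, 25) ≈ 104.04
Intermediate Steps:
Function('x')(Q) = Q
Z = 2 (Z = Mul(2, Add(Add(3, 4), Mul(-1, 6))) = Mul(2, Add(7, -6)) = Mul(2, 1) = 2)
Function('c')(T, N) = Rational(-9, 5) (Function('c')(T, N) = Mul(Rational(1, 5), -9) = Rational(-9, 5))
Pow(Add(Function('c')(Function('x')(2), Z), Mul(Mul(4, 3), 1)), 2) = Pow(Add(Rational(-9, 5), Mul(Mul(4, 3), 1)), 2) = Pow(Add(Rational(-9, 5), Mul(12, 1)), 2) = Pow(Add(Rational(-9, 5), 12), 2) = Pow(Rational(51, 5), 2) = Rational(2601, 25)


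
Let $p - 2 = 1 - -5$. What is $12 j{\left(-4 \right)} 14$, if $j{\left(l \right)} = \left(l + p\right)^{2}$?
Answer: $2688$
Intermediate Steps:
$p = 8$ ($p = 2 + \left(1 - -5\right) = 2 + \left(1 + 5\right) = 2 + 6 = 8$)
$j{\left(l \right)} = \left(8 + l\right)^{2}$ ($j{\left(l \right)} = \left(l + 8\right)^{2} = \left(8 + l\right)^{2}$)
$12 j{\left(-4 \right)} 14 = 12 \left(8 - 4\right)^{2} \cdot 14 = 12 \cdot 4^{2} \cdot 14 = 12 \cdot 16 \cdot 14 = 192 \cdot 14 = 2688$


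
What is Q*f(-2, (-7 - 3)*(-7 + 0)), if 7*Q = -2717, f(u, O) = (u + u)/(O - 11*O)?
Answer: -2717/1225 ≈ -2.2180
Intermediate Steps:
f(u, O) = -u/(5*O) (f(u, O) = (2*u)/((-10*O)) = (2*u)*(-1/(10*O)) = -u/(5*O))
Q = -2717/7 (Q = (⅐)*(-2717) = -2717/7 ≈ -388.14)
Q*f(-2, (-7 - 3)*(-7 + 0)) = -(-2717)*(-2)/(35*((-7 - 3)*(-7 + 0))) = -(-2717)*(-2)/(35*((-10*(-7)))) = -(-2717)*(-2)/(35*70) = -2717/7*1/175 = -2717/1225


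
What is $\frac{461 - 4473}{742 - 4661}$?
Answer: $\frac{4012}{3919} \approx 1.0237$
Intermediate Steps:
$\frac{461 - 4473}{742 - 4661} = - \frac{4012}{-3919} = \left(-4012\right) \left(- \frac{1}{3919}\right) = \frac{4012}{3919}$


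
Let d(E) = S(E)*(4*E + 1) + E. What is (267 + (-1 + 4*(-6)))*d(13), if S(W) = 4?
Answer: 54450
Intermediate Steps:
d(E) = 4 + 17*E (d(E) = 4*(4*E + 1) + E = 4*(1 + 4*E) + E = (4 + 16*E) + E = 4 + 17*E)
(267 + (-1 + 4*(-6)))*d(13) = (267 + (-1 + 4*(-6)))*(4 + 17*13) = (267 + (-1 - 24))*(4 + 221) = (267 - 25)*225 = 242*225 = 54450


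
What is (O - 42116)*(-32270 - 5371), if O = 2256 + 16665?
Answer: 873082995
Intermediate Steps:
O = 18921
(O - 42116)*(-32270 - 5371) = (18921 - 42116)*(-32270 - 5371) = -23195*(-37641) = 873082995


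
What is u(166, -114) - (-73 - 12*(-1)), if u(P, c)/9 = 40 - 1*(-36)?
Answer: 745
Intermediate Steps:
u(P, c) = 684 (u(P, c) = 9*(40 - 1*(-36)) = 9*(40 + 36) = 9*76 = 684)
u(166, -114) - (-73 - 12*(-1)) = 684 - (-73 - 12*(-1)) = 684 - (-73 + 12) = 684 - 1*(-61) = 684 + 61 = 745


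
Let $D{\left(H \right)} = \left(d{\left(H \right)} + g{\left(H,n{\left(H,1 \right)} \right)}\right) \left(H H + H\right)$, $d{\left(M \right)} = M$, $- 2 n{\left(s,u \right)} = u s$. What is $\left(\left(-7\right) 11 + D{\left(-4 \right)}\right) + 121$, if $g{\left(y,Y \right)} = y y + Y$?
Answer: $212$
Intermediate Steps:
$n{\left(s,u \right)} = - \frac{s u}{2}$ ($n{\left(s,u \right)} = - \frac{u s}{2} = - \frac{s u}{2}$)
$g{\left(y,Y \right)} = Y + y^{2}$ ($g{\left(y,Y \right)} = y^{2} + Y = Y + y^{2}$)
$D{\left(H \right)} = \left(H + H^{2}\right) \left(H^{2} + \frac{H}{2}\right)$ ($D{\left(H \right)} = \left(H + \left(\left(- \frac{1}{2}\right) H 1 + H^{2}\right)\right) \left(H H + H\right) = \left(H + \left(- \frac{H}{2} + H^{2}\right)\right) \left(H^{2} + H\right) = \left(H + \left(H^{2} - \frac{H}{2}\right)\right) \left(H + H^{2}\right) = \left(H^{2} + \frac{H}{2}\right) \left(H + H^{2}\right) = \left(H + H^{2}\right) \left(H^{2} + \frac{H}{2}\right)$)
$\left(\left(-7\right) 11 + D{\left(-4 \right)}\right) + 121 = \left(\left(-7\right) 11 + \frac{\left(-4\right)^{2} \left(1 + 2 \left(-4\right)^{2} + 3 \left(-4\right)\right)}{2}\right) + 121 = \left(-77 + \frac{1}{2} \cdot 16 \left(1 + 2 \cdot 16 - 12\right)\right) + 121 = \left(-77 + \frac{1}{2} \cdot 16 \left(1 + 32 - 12\right)\right) + 121 = \left(-77 + \frac{1}{2} \cdot 16 \cdot 21\right) + 121 = \left(-77 + 168\right) + 121 = 91 + 121 = 212$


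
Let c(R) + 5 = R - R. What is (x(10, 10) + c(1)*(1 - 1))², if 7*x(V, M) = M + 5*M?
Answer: 3600/49 ≈ 73.469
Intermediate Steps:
c(R) = -5 (c(R) = -5 + (R - R) = -5 + 0 = -5)
x(V, M) = 6*M/7 (x(V, M) = (M + 5*M)/7 = (6*M)/7 = 6*M/7)
(x(10, 10) + c(1)*(1 - 1))² = ((6/7)*10 - 5*(1 - 1))² = (60/7 - 5*0)² = (60/7 + 0)² = (60/7)² = 3600/49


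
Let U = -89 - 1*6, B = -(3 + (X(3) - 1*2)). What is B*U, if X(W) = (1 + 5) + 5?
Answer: 1140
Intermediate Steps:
X(W) = 11 (X(W) = 6 + 5 = 11)
B = -12 (B = -(3 + (11 - 1*2)) = -(3 + (11 - 2)) = -(3 + 9) = -1*12 = -12)
U = -95 (U = -89 - 6 = -95)
B*U = -12*(-95) = 1140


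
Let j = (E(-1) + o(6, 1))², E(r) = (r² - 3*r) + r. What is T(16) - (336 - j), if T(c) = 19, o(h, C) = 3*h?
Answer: 124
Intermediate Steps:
E(r) = r² - 2*r
j = 441 (j = (-(-2 - 1) + 3*6)² = (-1*(-3) + 18)² = (3 + 18)² = 21² = 441)
T(16) - (336 - j) = 19 - (336 - 1*441) = 19 - (336 - 441) = 19 - 1*(-105) = 19 + 105 = 124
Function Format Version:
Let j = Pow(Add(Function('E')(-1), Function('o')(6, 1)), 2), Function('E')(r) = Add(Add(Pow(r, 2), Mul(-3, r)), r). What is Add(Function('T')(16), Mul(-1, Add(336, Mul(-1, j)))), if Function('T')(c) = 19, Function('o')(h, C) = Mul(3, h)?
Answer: 124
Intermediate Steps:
Function('E')(r) = Add(Pow(r, 2), Mul(-2, r))
j = 441 (j = Pow(Add(Mul(-1, Add(-2, -1)), Mul(3, 6)), 2) = Pow(Add(Mul(-1, -3), 18), 2) = Pow(Add(3, 18), 2) = Pow(21, 2) = 441)
Add(Function('T')(16), Mul(-1, Add(336, Mul(-1, j)))) = Add(19, Mul(-1, Add(336, Mul(-1, 441)))) = Add(19, Mul(-1, Add(336, -441))) = Add(19, Mul(-1, -105)) = Add(19, 105) = 124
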